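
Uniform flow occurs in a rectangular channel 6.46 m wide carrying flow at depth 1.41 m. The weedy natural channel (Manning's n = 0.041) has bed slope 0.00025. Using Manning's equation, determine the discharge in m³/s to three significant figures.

A = b·y = 6.46 × 1.41 = 9.109 m²
P = b + 2y = 6.46 + 2×1.41 = 9.280 m
R = A/P = 9.109/9.280 = 0.9815 m
Q = (1/n)·A·R^(2/3)·S^(1/2) = (1/0.041) × 9.109 × 0.9815^(2/3) × 0.00025^(1/2) = 3.469 m³/s

3.47 m³/s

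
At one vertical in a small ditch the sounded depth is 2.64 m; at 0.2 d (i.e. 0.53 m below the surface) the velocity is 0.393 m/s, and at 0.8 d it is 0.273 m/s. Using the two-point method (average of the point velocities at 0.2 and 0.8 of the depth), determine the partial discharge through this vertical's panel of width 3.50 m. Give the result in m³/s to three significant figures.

v̄ = (0.393 + 0.273) / 2 = 0.3330 m/s
q = v̄ × d × w = 0.3330 × 2.64 × 3.50 = 3.077 m³/s

3.08 m³/s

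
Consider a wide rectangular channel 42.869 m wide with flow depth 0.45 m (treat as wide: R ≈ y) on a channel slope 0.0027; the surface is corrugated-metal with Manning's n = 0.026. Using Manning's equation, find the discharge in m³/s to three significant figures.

A = b·y = 42.869 × 0.45 = 19.29 m²
Wide channel: R ≈ y = 0.45 m
Q = (1/n)·A·R^(2/3)·S^(1/2) = (1/0.026) × 19.29 × 0.4500^(2/3) × 0.0027^(1/2) = 22.64 m³/s

22.6 m³/s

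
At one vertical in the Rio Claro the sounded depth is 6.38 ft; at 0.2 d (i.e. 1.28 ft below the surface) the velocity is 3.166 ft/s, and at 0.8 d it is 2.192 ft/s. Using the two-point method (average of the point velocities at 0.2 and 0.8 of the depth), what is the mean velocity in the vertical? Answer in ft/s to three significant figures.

v̄ = (3.166 + 2.192) / 2 = 2.679 ft/s

2.68 ft/s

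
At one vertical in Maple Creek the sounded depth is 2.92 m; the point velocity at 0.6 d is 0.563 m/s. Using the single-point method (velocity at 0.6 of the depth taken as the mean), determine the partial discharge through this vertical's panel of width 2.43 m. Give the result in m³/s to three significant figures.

v̄ = v₀.₆ = 0.563 m/s
q = v̄ × d × w = 0.5630 × 2.92 × 2.43 = 3.995 m³/s

3.99 m³/s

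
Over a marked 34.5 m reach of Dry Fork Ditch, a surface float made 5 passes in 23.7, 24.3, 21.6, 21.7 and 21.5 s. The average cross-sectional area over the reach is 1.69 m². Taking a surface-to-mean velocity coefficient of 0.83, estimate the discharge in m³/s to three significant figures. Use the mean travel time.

2.15 m³/s

t̄ = (23.7 + 24.3 + 21.6 + 21.7 + 21.5) / 5 = 22.56 s
v_surface = L / t̄ = 34.5 / 22.56 = 1.529 m/s
v_mean = 0.83 × 1.529 = 1.269 m/s
Q = A × v_mean = 1.69 × 1.269 = 2.145 m³/s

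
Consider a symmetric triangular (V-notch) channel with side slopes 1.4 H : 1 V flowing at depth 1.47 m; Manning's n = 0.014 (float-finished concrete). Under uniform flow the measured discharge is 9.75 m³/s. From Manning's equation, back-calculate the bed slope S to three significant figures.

A = z·y² = 1.4×1.47² = 3.025 m²
P = 2y√(1+z²) = 2×1.47×√(1+1.4²) = 5.058 m
R = A/P = 3.025/5.058 = 0.5981 m
S = (Q·n / (1·A·R^(2/3)))² = (9.75×0.014 / (1×3.025×0.7099))² = 0.004040

0.00404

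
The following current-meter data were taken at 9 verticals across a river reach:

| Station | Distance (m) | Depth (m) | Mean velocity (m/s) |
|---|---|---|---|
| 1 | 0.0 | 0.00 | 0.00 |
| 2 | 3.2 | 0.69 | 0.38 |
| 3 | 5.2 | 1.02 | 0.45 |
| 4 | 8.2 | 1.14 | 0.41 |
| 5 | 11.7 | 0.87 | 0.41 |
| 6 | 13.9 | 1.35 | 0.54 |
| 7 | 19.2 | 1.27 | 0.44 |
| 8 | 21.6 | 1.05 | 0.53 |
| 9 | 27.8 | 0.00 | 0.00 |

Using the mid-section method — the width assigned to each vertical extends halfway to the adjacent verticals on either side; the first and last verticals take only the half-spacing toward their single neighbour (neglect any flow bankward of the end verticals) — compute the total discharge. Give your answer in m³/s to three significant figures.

w_2 = (5.2 − 0.0)/2 = 2.6 m; q_2 = 0.38 × 0.69 × 2.6 = 0.6817 m³/s
w_3 = (8.2 − 3.2)/2 = 2.5 m; q_3 = 0.45 × 1.02 × 2.5 = 1.148 m³/s
w_4 = (11.7 − 5.2)/2 = 3.25 m; q_4 = 0.41 × 1.14 × 3.25 = 1.519 m³/s
w_5 = (13.9 − 8.2)/2 = 2.85 m; q_5 = 0.41 × 0.87 × 2.85 = 1.017 m³/s
w_6 = (19.2 − 11.7)/2 = 3.75 m; q_6 = 0.54 × 1.35 × 3.75 = 2.734 m³/s
w_7 = (21.6 − 13.9)/2 = 3.85 m; q_7 = 0.44 × 1.27 × 3.85 = 2.151 m³/s
w_8 = (27.8 − 19.2)/2 = 4.3 m; q_8 = 0.53 × 1.05 × 4.3 = 2.393 m³/s
Stations 1, 9 contribute zero (depth or velocity is 0).
Q = Σ qᵢ = 11.64 m³/s

11.6 m³/s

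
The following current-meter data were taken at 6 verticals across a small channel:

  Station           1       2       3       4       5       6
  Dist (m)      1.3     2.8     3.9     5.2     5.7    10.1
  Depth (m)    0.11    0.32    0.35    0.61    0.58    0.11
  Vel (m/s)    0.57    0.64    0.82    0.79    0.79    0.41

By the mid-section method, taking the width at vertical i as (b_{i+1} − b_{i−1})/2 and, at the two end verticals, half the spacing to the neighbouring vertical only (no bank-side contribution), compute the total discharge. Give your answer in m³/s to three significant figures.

w_1 = (2.8 − 1.3)/2 = 0.75 m; q_1 = 0.57 × 0.11 × 0.75 = 0.04703 m³/s
w_2 = (3.9 − 1.3)/2 = 1.3 m; q_2 = 0.64 × 0.32 × 1.3 = 0.2662 m³/s
w_3 = (5.2 − 2.8)/2 = 1.2 m; q_3 = 0.82 × 0.35 × 1.2 = 0.3444 m³/s
w_4 = (5.7 − 3.9)/2 = 0.9 m; q_4 = 0.79 × 0.61 × 0.9 = 0.4337 m³/s
w_5 = (10.1 − 5.2)/2 = 2.45 m; q_5 = 0.79 × 0.58 × 2.45 = 1.123 m³/s
w_6 = (10.1 − 5.7)/2 = 2.2 m; q_6 = 0.41 × 0.11 × 2.2 = 0.09922 m³/s
Q = Σ qᵢ = 2.313 m³/s

2.31 m³/s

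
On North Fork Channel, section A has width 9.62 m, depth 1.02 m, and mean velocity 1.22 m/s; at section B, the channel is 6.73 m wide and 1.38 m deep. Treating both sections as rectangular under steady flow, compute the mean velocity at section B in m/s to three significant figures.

Q = A₁V₁ = (9.62×1.02) × 1.22 = 11.97 m³/s
A₂ = 6.73 × 1.38 = 9.287 m²
V₂ = Q/A₂ = 11.97/9.287 = 1.289 m/s

1.29 m/s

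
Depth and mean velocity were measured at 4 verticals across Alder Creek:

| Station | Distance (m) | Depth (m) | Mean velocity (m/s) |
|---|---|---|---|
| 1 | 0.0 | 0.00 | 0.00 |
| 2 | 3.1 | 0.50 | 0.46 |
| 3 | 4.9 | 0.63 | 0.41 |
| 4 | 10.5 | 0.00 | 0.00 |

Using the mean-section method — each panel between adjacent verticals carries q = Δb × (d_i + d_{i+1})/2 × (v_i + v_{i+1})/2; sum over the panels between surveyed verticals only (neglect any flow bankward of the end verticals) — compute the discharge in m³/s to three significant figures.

Panel 1-2: Δb = 3.1 m, d̄ = (0.00+0.50)/2 = 0.25, v̄ = (0.00+0.46)/2 = 0.23 → q = 3.1×0.25×0.23 = 0.1783 m³/s
Panel 2-3: Δb = 1.8 m, d̄ = (0.50+0.63)/2 = 0.565, v̄ = (0.46+0.41)/2 = 0.435 → q = 1.8×0.565×0.435 = 0.4424 m³/s
Panel 3-4: Δb = 5.6 m, d̄ = (0.63+0.00)/2 = 0.315, v̄ = (0.41+0.00)/2 = 0.205 → q = 5.6×0.315×0.205 = 0.3616 m³/s
Q = Σ q = 0.9823 m³/s

0.982 m³/s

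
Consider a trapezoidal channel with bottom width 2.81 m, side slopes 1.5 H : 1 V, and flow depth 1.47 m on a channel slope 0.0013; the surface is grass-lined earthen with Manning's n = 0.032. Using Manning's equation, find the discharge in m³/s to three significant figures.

7.79 m³/s

A = (b + z·y)·y = (2.81 + 1.5×1.47)×1.47 = 7.372 m²
P = b + 2y√(1+z²) = 2.81 + 2×1.47×√(1+1.5²) = 8.110 m
R = A/P = 7.372/8.110 = 0.9090 m
Q = (1/n)·A·R^(2/3)·S^(1/2) = (1/0.032) × 7.372 × 0.9090^(2/3) × 0.0013^(1/2) = 7.794 m³/s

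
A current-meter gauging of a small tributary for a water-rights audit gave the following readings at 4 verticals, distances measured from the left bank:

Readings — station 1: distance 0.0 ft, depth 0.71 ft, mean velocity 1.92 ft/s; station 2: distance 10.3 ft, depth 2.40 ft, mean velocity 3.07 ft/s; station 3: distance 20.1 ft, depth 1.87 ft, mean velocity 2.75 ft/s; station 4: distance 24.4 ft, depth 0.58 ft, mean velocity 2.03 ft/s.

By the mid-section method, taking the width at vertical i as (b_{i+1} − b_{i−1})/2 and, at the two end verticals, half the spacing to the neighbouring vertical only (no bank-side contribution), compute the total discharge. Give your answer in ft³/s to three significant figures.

120 ft³/s

w_1 = (10.3 − 0.0)/2 = 5.15 ft; q_1 = 1.92 × 0.71 × 5.15 = 7.020 ft³/s
w_2 = (20.1 − 0.0)/2 = 10.05 ft; q_2 = 3.07 × 2.40 × 10.05 = 74.05 ft³/s
w_3 = (24.4 − 10.3)/2 = 7.05 ft; q_3 = 2.75 × 1.87 × 7.05 = 36.25 ft³/s
w_4 = (24.4 − 20.1)/2 = 2.15 ft; q_4 = 2.03 × 0.58 × 2.15 = 2.531 ft³/s
Q = Σ qᵢ = 119.9 ft³/s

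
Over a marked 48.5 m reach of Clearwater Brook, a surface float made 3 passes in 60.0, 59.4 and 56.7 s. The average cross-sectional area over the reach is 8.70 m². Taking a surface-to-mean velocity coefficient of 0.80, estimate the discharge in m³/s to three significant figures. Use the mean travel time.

5.75 m³/s

t̄ = (60.0 + 59.4 + 56.7) / 3 = 58.7 s
v_surface = L / t̄ = 48.5 / 58.7 = 0.8262 m/s
v_mean = 0.80 × 0.8262 = 0.6610 m/s
Q = A × v_mean = 8.70 × 0.6610 = 5.751 m³/s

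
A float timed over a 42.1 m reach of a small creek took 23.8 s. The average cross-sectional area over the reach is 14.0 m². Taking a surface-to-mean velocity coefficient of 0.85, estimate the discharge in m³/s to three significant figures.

v_surface = L / t̄ = 42.1 / 23.8 = 1.769 m/s
v_mean = 0.85 × 1.769 = 1.504 m/s
Q = A × v_mean = 14.0 × 1.504 = 21.05 m³/s

21.1 m³/s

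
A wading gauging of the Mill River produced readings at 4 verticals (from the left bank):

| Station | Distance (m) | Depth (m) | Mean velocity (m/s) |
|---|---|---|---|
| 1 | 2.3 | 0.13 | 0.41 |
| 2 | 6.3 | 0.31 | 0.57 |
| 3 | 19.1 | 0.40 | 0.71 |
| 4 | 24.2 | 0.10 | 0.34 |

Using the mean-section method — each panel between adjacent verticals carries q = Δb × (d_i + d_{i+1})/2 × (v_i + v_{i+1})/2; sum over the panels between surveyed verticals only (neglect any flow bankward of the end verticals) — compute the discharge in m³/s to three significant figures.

Panel 1-2: Δb = 4 m, d̄ = (0.13+0.31)/2 = 0.22, v̄ = (0.41+0.57)/2 = 0.49 → q = 4×0.22×0.49 = 0.4312 m³/s
Panel 2-3: Δb = 12.8 m, d̄ = (0.31+0.40)/2 = 0.355, v̄ = (0.57+0.71)/2 = 0.64 → q = 12.8×0.355×0.64 = 2.908 m³/s
Panel 3-4: Δb = 5.1 m, d̄ = (0.40+0.10)/2 = 0.25, v̄ = (0.71+0.34)/2 = 0.525 → q = 5.1×0.25×0.525 = 0.6694 m³/s
Q = Σ q = 4.009 m³/s

4.01 m³/s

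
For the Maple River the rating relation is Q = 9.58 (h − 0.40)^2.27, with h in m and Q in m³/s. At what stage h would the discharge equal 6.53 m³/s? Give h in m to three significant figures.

1.24 m

h − h₀ = (Q/C)^(1/b) = (6.53/9.58)^(1/2.27) = 0.8446 m
h = 0.40 + 0.8446 = 1.245 m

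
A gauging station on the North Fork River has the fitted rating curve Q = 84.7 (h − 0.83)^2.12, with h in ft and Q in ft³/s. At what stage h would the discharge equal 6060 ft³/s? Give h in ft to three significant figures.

8.33 ft

h − h₀ = (Q/C)^(1/b) = (6060/84.7)^(1/2.12) = 7.496 ft
h = 0.83 + 7.496 = 8.326 ft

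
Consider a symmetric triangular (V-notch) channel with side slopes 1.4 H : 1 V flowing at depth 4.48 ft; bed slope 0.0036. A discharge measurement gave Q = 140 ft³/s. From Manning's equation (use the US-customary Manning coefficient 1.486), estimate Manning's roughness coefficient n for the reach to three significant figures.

0.0267

A = z·y² = 1.4×4.48² = 28.10 ft²
P = 2y√(1+z²) = 2×4.48×√(1+1.4²) = 15.42 ft
R = A/P = 28.10/15.42 = 1.823 ft
n = (1.486/Q)·A·R^(2/3)·S^(1/2) = (1.486/140) × 28.10 × 1.492 × 0.06000 = 0.02670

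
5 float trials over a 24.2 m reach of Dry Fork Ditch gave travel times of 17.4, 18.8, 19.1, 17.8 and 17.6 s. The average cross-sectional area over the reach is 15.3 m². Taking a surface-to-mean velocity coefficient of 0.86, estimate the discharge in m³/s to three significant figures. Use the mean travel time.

17.6 m³/s

t̄ = (17.4 + 18.8 + 19.1 + 17.8 + 17.6) / 5 = 18.14 s
v_surface = L / t̄ = 24.2 / 18.14 = 1.334 m/s
v_mean = 0.86 × 1.334 = 1.147 m/s
Q = A × v_mean = 15.3 × 1.147 = 17.55 m³/s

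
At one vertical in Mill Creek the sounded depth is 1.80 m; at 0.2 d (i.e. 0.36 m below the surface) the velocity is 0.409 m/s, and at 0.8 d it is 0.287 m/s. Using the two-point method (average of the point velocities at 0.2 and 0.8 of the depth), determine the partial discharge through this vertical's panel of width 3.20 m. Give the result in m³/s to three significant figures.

v̄ = (0.409 + 0.287) / 2 = 0.3480 m/s
q = v̄ × d × w = 0.3480 × 1.80 × 3.20 = 2.004 m³/s

2.00 m³/s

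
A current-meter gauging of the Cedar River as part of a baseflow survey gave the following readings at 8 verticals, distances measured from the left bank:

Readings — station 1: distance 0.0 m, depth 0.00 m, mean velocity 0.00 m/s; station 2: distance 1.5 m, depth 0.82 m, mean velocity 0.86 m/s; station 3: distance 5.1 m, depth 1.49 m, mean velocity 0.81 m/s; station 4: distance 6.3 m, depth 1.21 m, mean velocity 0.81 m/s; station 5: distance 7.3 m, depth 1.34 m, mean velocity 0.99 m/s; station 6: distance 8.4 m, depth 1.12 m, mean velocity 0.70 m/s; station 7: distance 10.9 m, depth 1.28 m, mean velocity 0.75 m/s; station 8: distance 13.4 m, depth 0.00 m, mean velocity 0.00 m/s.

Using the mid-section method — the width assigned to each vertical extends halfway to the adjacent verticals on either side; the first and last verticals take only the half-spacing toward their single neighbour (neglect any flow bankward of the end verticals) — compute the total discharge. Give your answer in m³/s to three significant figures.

w_2 = (5.1 − 0.0)/2 = 2.55 m; q_2 = 0.86 × 0.82 × 2.55 = 1.798 m³/s
w_3 = (6.3 − 1.5)/2 = 2.4 m; q_3 = 0.81 × 1.49 × 2.4 = 2.897 m³/s
w_4 = (7.3 − 5.1)/2 = 1.1 m; q_4 = 0.81 × 1.21 × 1.1 = 1.078 m³/s
w_5 = (8.4 − 6.3)/2 = 1.05 m; q_5 = 0.99 × 1.34 × 1.05 = 1.393 m³/s
w_6 = (10.9 − 7.3)/2 = 1.8 m; q_6 = 0.70 × 1.12 × 1.8 = 1.411 m³/s
w_7 = (13.4 − 8.4)/2 = 2.5 m; q_7 = 0.75 × 1.28 × 2.5 = 2.400 m³/s
Stations 1, 8 contribute zero (depth or velocity is 0).
Q = Σ qᵢ = 10.98 m³/s

11.0 m³/s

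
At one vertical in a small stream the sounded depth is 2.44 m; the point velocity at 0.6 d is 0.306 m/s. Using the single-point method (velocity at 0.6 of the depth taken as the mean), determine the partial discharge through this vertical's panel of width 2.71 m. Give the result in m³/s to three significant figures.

2.02 m³/s

v̄ = v₀.₆ = 0.306 m/s
q = v̄ × d × w = 0.3060 × 2.44 × 2.71 = 2.023 m³/s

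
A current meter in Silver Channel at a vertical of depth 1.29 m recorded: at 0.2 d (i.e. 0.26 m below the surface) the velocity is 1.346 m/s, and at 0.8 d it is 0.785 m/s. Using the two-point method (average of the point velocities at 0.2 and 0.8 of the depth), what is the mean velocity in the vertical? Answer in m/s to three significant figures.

1.07 m/s

v̄ = (1.346 + 0.785) / 2 = 1.066 m/s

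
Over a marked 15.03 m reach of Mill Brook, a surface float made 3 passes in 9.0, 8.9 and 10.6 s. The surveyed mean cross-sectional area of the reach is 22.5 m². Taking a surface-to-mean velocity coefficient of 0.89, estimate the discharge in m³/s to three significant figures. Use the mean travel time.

t̄ = (9.0 + 8.9 + 10.6) / 3 = 9.5 s
v_surface = L / t̄ = 15.03 / 9.5 = 1.582 m/s
v_mean = 0.89 × 1.582 = 1.408 m/s
Q = A × v_mean = 22.5 × 1.408 = 31.68 m³/s

31.7 m³/s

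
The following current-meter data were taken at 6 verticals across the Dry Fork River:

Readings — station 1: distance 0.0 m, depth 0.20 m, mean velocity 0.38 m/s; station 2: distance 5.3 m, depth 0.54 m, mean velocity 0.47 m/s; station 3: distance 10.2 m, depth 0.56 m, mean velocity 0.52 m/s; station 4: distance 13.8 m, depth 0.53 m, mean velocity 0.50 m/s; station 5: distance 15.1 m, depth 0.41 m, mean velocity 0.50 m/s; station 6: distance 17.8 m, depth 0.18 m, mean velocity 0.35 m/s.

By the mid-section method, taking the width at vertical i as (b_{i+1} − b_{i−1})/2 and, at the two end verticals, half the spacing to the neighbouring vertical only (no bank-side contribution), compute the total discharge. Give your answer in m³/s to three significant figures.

w_1 = (5.3 − 0.0)/2 = 2.65 m; q_1 = 0.38 × 0.20 × 2.65 = 0.2014 m³/s
w_2 = (10.2 − 0.0)/2 = 5.1 m; q_2 = 0.47 × 0.54 × 5.1 = 1.294 m³/s
w_3 = (13.8 − 5.3)/2 = 4.25 m; q_3 = 0.52 × 0.56 × 4.25 = 1.238 m³/s
w_4 = (15.1 − 10.2)/2 = 2.45 m; q_4 = 0.50 × 0.53 × 2.45 = 0.6493 m³/s
w_5 = (17.8 − 13.8)/2 = 2 m; q_5 = 0.50 × 0.41 × 2 = 0.4100 m³/s
w_6 = (17.8 − 15.1)/2 = 1.35 m; q_6 = 0.35 × 0.18 × 1.35 = 0.08505 m³/s
Q = Σ qᵢ = 3.878 m³/s

3.88 m³/s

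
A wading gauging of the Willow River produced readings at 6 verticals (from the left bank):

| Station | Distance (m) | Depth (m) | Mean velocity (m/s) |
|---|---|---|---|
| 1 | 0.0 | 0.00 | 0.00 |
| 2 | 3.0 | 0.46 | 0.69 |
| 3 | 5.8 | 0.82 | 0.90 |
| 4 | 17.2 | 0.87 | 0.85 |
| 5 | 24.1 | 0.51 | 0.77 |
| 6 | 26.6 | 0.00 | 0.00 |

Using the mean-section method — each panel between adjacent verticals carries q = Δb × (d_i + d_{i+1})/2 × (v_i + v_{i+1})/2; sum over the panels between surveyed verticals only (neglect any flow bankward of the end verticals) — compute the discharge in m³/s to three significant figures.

Panel 1-2: Δb = 3 m, d̄ = (0.00+0.46)/2 = 0.23, v̄ = (0.00+0.69)/2 = 0.345 → q = 3×0.23×0.345 = 0.2381 m³/s
Panel 2-3: Δb = 2.8 m, d̄ = (0.46+0.82)/2 = 0.64, v̄ = (0.69+0.90)/2 = 0.795 → q = 2.8×0.64×0.795 = 1.425 m³/s
Panel 3-4: Δb = 11.4 m, d̄ = (0.82+0.87)/2 = 0.845, v̄ = (0.90+0.85)/2 = 0.875 → q = 11.4×0.845×0.875 = 8.429 m³/s
Panel 4-5: Δb = 6.9 m, d̄ = (0.87+0.51)/2 = 0.69, v̄ = (0.85+0.77)/2 = 0.81 → q = 6.9×0.69×0.81 = 3.856 m³/s
Panel 5-6: Δb = 2.5 m, d̄ = (0.51+0.00)/2 = 0.255, v̄ = (0.77+0.00)/2 = 0.385 → q = 2.5×0.255×0.385 = 0.2454 m³/s
Q = Σ q = 14.19 m³/s

14.2 m³/s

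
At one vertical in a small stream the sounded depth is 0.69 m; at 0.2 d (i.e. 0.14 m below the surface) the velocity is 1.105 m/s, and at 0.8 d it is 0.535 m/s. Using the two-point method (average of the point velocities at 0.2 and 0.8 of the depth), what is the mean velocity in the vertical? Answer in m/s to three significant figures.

0.820 m/s

v̄ = (1.105 + 0.535) / 2 = 0.8200 m/s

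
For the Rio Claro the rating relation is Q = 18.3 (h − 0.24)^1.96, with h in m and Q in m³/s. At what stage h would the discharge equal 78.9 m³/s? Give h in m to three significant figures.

h − h₀ = (Q/C)^(1/b) = (78.9/18.3)^(1/1.96) = 2.108 m
h = 0.24 + 2.108 = 2.348 m

2.35 m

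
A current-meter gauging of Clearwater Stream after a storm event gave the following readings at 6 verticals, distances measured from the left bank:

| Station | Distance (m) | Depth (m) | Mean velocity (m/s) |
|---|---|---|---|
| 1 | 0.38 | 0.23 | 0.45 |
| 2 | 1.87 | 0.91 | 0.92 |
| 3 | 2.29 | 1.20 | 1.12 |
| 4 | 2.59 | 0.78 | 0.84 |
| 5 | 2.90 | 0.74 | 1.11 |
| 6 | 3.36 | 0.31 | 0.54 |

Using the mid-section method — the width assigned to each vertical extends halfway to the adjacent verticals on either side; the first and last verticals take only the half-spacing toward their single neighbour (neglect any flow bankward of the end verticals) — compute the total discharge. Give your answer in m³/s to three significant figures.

w_1 = (1.87 − 0.38)/2 = 0.745 m; q_1 = 0.45 × 0.23 × 0.745 = 0.07711 m³/s
w_2 = (2.29 − 0.38)/2 = 0.955 m; q_2 = 0.92 × 0.91 × 0.955 = 0.7995 m³/s
w_3 = (2.59 − 1.87)/2 = 0.36 m; q_3 = 1.12 × 1.20 × 0.36 = 0.4838 m³/s
w_4 = (2.90 − 2.29)/2 = 0.305 m; q_4 = 0.84 × 0.78 × 0.305 = 0.1998 m³/s
w_5 = (3.36 − 2.59)/2 = 0.385 m; q_5 = 1.11 × 0.74 × 0.385 = 0.3162 m³/s
w_6 = (3.36 − 2.90)/2 = 0.23 m; q_6 = 0.54 × 0.31 × 0.23 = 0.03850 m³/s
Q = Σ qᵢ = 1.915 m³/s

1.92 m³/s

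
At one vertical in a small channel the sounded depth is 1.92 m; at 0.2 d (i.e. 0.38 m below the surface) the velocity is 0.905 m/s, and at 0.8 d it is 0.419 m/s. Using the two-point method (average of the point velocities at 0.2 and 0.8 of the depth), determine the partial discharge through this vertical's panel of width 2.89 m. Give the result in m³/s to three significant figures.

3.67 m³/s

v̄ = (0.905 + 0.419) / 2 = 0.6620 m/s
q = v̄ × d × w = 0.6620 × 1.92 × 2.89 = 3.673 m³/s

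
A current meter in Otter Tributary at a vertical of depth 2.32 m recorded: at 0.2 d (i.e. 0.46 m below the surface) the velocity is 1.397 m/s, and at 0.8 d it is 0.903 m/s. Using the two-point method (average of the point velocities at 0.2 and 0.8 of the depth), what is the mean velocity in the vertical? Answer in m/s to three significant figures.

v̄ = (1.397 + 0.903) / 2 = 1.150 m/s

1.15 m/s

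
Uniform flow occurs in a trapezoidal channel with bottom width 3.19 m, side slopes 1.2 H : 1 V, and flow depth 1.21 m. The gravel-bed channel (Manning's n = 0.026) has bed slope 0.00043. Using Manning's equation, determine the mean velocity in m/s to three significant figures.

A = (b + z·y)·y = (3.19 + 1.2×1.21)×1.21 = 5.617 m²
P = b + 2y√(1+z²) = 3.19 + 2×1.21×√(1+1.2²) = 6.970 m
R = A/P = 5.617/6.970 = 0.8058 m
Q = (1/n)·A·R^(2/3)·S^(1/2) = (1/0.026) × 5.617 × 0.8058^(2/3) × 0.00043^(1/2) = 3.879 m³/s
V = Q/A = 3.879/5.617 = 0.6907 m/s

0.691 m/s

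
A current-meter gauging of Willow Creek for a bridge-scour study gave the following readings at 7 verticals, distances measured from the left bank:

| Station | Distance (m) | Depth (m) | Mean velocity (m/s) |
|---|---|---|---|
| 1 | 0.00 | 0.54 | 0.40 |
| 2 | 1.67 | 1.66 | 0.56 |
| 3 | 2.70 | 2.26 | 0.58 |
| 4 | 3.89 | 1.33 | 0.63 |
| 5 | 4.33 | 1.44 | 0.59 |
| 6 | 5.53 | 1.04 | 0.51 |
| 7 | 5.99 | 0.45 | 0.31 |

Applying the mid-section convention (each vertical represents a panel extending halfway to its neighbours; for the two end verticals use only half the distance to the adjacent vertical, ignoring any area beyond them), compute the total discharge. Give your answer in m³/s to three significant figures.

4.74 m³/s

w_1 = (1.67 − 0.00)/2 = 0.835 m; q_1 = 0.40 × 0.54 × 0.835 = 0.1804 m³/s
w_2 = (2.70 − 0.00)/2 = 1.35 m; q_2 = 0.56 × 1.66 × 1.35 = 1.255 m³/s
w_3 = (3.89 − 1.67)/2 = 1.11 m; q_3 = 0.58 × 2.26 × 1.11 = 1.455 m³/s
w_4 = (4.33 − 2.70)/2 = 0.815 m; q_4 = 0.63 × 1.33 × 0.815 = 0.6829 m³/s
w_5 = (5.53 − 3.89)/2 = 0.82 m; q_5 = 0.59 × 1.44 × 0.82 = 0.6967 m³/s
w_6 = (5.99 − 4.33)/2 = 0.83 m; q_6 = 0.51 × 1.04 × 0.83 = 0.4402 m³/s
w_7 = (5.99 − 5.53)/2 = 0.23 m; q_7 = 0.31 × 0.45 × 0.23 = 0.03209 m³/s
Q = Σ qᵢ = 4.742 m³/s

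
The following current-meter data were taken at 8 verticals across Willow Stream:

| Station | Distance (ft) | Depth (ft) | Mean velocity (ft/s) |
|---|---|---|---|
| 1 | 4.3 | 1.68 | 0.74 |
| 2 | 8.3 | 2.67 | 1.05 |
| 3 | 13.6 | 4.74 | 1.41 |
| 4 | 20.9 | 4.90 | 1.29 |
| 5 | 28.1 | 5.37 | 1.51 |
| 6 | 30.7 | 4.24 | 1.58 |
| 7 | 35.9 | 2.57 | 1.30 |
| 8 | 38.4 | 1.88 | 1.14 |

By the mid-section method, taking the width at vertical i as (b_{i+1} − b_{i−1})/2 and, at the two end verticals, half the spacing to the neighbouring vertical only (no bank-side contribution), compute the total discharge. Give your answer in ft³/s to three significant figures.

185 ft³/s

w_1 = (8.3 − 4.3)/2 = 2 ft; q_1 = 0.74 × 1.68 × 2 = 2.486 ft³/s
w_2 = (13.6 − 4.3)/2 = 4.65 ft; q_2 = 1.05 × 2.67 × 4.65 = 13.04 ft³/s
w_3 = (20.9 − 8.3)/2 = 6.3 ft; q_3 = 1.41 × 4.74 × 6.3 = 42.11 ft³/s
w_4 = (28.1 − 13.6)/2 = 7.25 ft; q_4 = 1.29 × 4.90 × 7.25 = 45.83 ft³/s
w_5 = (30.7 − 20.9)/2 = 4.9 ft; q_5 = 1.51 × 5.37 × 4.9 = 39.73 ft³/s
w_6 = (35.9 − 28.1)/2 = 3.9 ft; q_6 = 1.58 × 4.24 × 3.9 = 26.13 ft³/s
w_7 = (38.4 − 30.7)/2 = 3.85 ft; q_7 = 1.30 × 2.57 × 3.85 = 12.86 ft³/s
w_8 = (38.4 − 35.9)/2 = 1.25 ft; q_8 = 1.14 × 1.88 × 1.25 = 2.679 ft³/s
Q = Σ qᵢ = 184.9 ft³/s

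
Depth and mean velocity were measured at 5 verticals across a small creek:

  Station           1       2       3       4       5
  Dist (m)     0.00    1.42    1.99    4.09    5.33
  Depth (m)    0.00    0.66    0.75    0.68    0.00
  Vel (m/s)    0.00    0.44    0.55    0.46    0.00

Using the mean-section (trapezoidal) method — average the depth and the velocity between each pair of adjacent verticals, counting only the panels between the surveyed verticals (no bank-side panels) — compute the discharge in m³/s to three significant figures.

Panel 1-2: Δb = 1.42 m, d̄ = (0.00+0.66)/2 = 0.33, v̄ = (0.00+0.44)/2 = 0.22 → q = 1.42×0.33×0.22 = 0.1031 m³/s
Panel 2-3: Δb = 0.57 m, d̄ = (0.66+0.75)/2 = 0.705, v̄ = (0.44+0.55)/2 = 0.495 → q = 0.57×0.705×0.495 = 0.1989 m³/s
Panel 3-4: Δb = 2.1 m, d̄ = (0.75+0.68)/2 = 0.715, v̄ = (0.55+0.46)/2 = 0.505 → q = 2.1×0.715×0.505 = 0.7583 m³/s
Panel 4-5: Δb = 1.24 m, d̄ = (0.68+0.00)/2 = 0.34, v̄ = (0.46+0.00)/2 = 0.23 → q = 1.24×0.34×0.23 = 0.09697 m³/s
Q = Σ q = 1.157 m³/s

1.16 m³/s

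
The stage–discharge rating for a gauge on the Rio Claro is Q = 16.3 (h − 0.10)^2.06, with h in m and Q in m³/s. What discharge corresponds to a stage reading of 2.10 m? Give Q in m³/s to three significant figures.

Q = 16.3 × (2.10 − 0.10)^2.06 = 16.3 × 2^2.06 = 67.97 m³/s

68.0 m³/s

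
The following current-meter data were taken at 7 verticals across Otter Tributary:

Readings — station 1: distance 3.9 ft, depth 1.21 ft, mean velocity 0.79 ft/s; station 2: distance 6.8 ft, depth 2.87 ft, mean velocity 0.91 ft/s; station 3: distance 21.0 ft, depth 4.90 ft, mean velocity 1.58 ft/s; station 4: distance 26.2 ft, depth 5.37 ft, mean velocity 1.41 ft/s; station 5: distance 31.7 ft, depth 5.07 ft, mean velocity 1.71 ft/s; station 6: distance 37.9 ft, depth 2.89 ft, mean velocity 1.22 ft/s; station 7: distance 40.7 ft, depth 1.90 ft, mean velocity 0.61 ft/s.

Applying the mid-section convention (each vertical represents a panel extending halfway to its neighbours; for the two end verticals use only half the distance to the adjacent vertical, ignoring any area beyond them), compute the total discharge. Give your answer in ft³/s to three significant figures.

208 ft³/s

w_1 = (6.8 − 3.9)/2 = 1.45 ft; q_1 = 0.79 × 1.21 × 1.45 = 1.386 ft³/s
w_2 = (21.0 − 3.9)/2 = 8.55 ft; q_2 = 0.91 × 2.87 × 8.55 = 22.33 ft³/s
w_3 = (26.2 − 6.8)/2 = 9.7 ft; q_3 = 1.58 × 4.90 × 9.7 = 75.10 ft³/s
w_4 = (31.7 − 21.0)/2 = 5.35 ft; q_4 = 1.41 × 5.37 × 5.35 = 40.51 ft³/s
w_5 = (37.9 − 26.2)/2 = 5.85 ft; q_5 = 1.71 × 5.07 × 5.85 = 50.72 ft³/s
w_6 = (40.7 − 31.7)/2 = 4.5 ft; q_6 = 1.22 × 2.89 × 4.5 = 15.87 ft³/s
w_7 = (40.7 − 37.9)/2 = 1.4 ft; q_7 = 0.61 × 1.90 × 1.4 = 1.623 ft³/s
Q = Σ qᵢ = 207.5 ft³/s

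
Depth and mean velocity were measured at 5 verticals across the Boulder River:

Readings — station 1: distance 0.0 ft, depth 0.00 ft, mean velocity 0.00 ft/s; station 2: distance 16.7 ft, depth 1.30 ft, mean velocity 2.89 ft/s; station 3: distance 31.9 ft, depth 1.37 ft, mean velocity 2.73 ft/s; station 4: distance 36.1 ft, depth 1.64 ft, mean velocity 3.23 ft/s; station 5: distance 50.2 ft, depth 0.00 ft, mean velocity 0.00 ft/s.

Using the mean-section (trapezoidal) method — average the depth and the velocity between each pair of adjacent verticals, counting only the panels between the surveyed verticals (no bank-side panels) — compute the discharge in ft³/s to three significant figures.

110 ft³/s

Panel 1-2: Δb = 16.7 ft, d̄ = (0.00+1.30)/2 = 0.65, v̄ = (0.00+2.89)/2 = 1.445 → q = 16.7×0.65×1.445 = 15.69 ft³/s
Panel 2-3: Δb = 15.2 ft, d̄ = (1.30+1.37)/2 = 1.335, v̄ = (2.89+2.73)/2 = 2.81 → q = 15.2×1.335×2.81 = 57.02 ft³/s
Panel 3-4: Δb = 4.2 ft, d̄ = (1.37+1.64)/2 = 1.505, v̄ = (2.73+3.23)/2 = 2.98 → q = 4.2×1.505×2.98 = 18.84 ft³/s
Panel 4-5: Δb = 14.1 ft, d̄ = (1.64+0.00)/2 = 0.82, v̄ = (3.23+0.00)/2 = 1.615 → q = 14.1×0.82×1.615 = 18.67 ft³/s
Q = Σ q = 110.2 ft³/s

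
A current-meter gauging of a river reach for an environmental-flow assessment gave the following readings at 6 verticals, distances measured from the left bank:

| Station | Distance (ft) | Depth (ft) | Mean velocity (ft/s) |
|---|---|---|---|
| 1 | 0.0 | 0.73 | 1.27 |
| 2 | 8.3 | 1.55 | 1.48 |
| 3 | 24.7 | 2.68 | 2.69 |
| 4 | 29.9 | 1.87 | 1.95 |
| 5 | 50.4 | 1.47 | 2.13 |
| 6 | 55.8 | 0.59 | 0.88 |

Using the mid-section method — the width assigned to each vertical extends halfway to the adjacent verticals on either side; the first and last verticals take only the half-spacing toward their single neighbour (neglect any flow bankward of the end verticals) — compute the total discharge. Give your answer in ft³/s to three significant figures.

199 ft³/s

w_1 = (8.3 − 0.0)/2 = 4.15 ft; q_1 = 1.27 × 0.73 × 4.15 = 3.847 ft³/s
w_2 = (24.7 − 0.0)/2 = 12.35 ft; q_2 = 1.48 × 1.55 × 12.35 = 28.33 ft³/s
w_3 = (29.9 − 8.3)/2 = 10.8 ft; q_3 = 2.69 × 2.68 × 10.8 = 77.86 ft³/s
w_4 = (50.4 − 24.7)/2 = 12.85 ft; q_4 = 1.95 × 1.87 × 12.85 = 46.86 ft³/s
w_5 = (55.8 − 29.9)/2 = 12.95 ft; q_5 = 2.13 × 1.47 × 12.95 = 40.55 ft³/s
w_6 = (55.8 − 50.4)/2 = 2.7 ft; q_6 = 0.88 × 0.59 × 2.7 = 1.402 ft³/s
Q = Σ qᵢ = 198.8 ft³/s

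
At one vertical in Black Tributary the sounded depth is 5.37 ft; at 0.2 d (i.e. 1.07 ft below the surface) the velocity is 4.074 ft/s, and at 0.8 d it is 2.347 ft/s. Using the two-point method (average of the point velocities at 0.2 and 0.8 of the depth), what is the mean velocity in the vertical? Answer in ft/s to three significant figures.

3.21 ft/s

v̄ = (4.074 + 2.347) / 2 = 3.211 ft/s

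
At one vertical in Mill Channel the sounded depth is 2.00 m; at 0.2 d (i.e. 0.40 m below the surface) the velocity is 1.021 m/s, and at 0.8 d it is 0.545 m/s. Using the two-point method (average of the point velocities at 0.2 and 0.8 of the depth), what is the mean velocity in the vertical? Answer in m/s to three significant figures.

v̄ = (1.021 + 0.545) / 2 = 0.7830 m/s

0.783 m/s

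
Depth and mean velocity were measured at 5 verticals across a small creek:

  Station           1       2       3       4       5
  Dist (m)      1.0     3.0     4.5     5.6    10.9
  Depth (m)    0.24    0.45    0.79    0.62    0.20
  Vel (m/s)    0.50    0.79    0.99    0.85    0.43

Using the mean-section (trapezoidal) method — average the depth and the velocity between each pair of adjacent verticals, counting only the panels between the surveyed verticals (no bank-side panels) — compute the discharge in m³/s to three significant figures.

Panel 1-2: Δb = 2 m, d̄ = (0.24+0.45)/2 = 0.345, v̄ = (0.50+0.79)/2 = 0.645 → q = 2×0.345×0.645 = 0.4451 m³/s
Panel 2-3: Δb = 1.5 m, d̄ = (0.45+0.79)/2 = 0.62, v̄ = (0.79+0.99)/2 = 0.89 → q = 1.5×0.62×0.89 = 0.8277 m³/s
Panel 3-4: Δb = 1.1 m, d̄ = (0.79+0.62)/2 = 0.705, v̄ = (0.99+0.85)/2 = 0.92 → q = 1.1×0.705×0.92 = 0.7135 m³/s
Panel 4-5: Δb = 5.3 m, d̄ = (0.62+0.20)/2 = 0.41, v̄ = (0.85+0.43)/2 = 0.64 → q = 5.3×0.41×0.64 = 1.391 m³/s
Q = Σ q = 3.377 m³/s

3.38 m³/s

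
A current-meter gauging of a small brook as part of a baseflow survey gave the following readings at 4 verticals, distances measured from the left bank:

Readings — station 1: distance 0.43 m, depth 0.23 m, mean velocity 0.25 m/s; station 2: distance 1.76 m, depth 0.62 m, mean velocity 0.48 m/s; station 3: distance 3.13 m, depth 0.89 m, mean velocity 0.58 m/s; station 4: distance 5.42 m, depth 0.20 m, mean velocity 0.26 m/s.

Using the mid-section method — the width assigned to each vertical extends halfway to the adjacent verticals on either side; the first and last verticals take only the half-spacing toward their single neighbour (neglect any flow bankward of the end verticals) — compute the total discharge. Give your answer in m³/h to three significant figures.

w_1 = (1.76 − 0.43)/2 = 0.665 m; q_1 = 0.25 × 0.23 × 0.665 = 0.03824 m³/s
w_2 = (3.13 − 0.43)/2 = 1.35 m; q_2 = 0.48 × 0.62 × 1.35 = 0.4018 m³/s
w_3 = (5.42 − 1.76)/2 = 1.83 m; q_3 = 0.58 × 0.89 × 1.83 = 0.9446 m³/s
w_4 = (5.42 − 3.13)/2 = 1.145 m; q_4 = 0.26 × 0.20 × 1.145 = 0.05954 m³/s
Q = Σ qᵢ = 1.444 m³/s
= 1.444 × 3600 = 5199 m³/h

5200 m³/h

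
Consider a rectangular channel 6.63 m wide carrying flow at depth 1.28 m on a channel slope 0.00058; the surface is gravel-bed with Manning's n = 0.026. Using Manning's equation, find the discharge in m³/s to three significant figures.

A = b·y = 6.63 × 1.28 = 8.486 m²
P = b + 2y = 6.63 + 2×1.28 = 9.190 m
R = A/P = 8.486/9.190 = 0.9234 m
Q = (1/n)·A·R^(2/3)·S^(1/2) = (1/0.026) × 8.486 × 0.9234^(2/3) × 0.00058^(1/2) = 7.454 m³/s

7.45 m³/s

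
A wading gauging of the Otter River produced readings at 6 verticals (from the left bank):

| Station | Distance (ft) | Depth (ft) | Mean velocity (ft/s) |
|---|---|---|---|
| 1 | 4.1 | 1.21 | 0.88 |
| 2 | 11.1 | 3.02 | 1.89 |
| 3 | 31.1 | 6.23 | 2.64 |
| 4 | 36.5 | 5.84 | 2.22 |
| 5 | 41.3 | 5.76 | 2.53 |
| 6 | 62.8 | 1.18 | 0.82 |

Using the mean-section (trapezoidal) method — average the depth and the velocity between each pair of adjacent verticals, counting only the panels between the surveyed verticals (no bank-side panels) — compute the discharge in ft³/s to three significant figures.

Panel 1-2: Δb = 7 ft, d̄ = (1.21+3.02)/2 = 2.115, v̄ = (0.88+1.89)/2 = 1.385 → q = 7×2.115×1.385 = 20.50 ft³/s
Panel 2-3: Δb = 20 ft, d̄ = (3.02+6.23)/2 = 4.625, v̄ = (1.89+2.64)/2 = 2.265 → q = 20×4.625×2.265 = 209.5 ft³/s
Panel 3-4: Δb = 5.4 ft, d̄ = (6.23+5.84)/2 = 6.035, v̄ = (2.64+2.22)/2 = 2.43 → q = 5.4×6.035×2.43 = 79.19 ft³/s
Panel 4-5: Δb = 4.8 ft, d̄ = (5.84+5.76)/2 = 5.8, v̄ = (2.22+2.53)/2 = 2.375 → q = 4.8×5.8×2.375 = 66.12 ft³/s
Panel 5-6: Δb = 21.5 ft, d̄ = (5.76+1.18)/2 = 3.47, v̄ = (2.53+0.82)/2 = 1.675 → q = 21.5×3.47×1.675 = 125.0 ft³/s
Q = Σ q = 500.3 ft³/s

500 ft³/s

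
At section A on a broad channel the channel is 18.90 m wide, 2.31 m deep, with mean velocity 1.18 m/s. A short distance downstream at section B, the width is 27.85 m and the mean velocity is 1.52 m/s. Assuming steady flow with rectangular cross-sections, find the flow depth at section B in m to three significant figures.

1.22 m

Q = A₁V₁ = (18.90×2.31) × 1.18 = 51.52 m³/s
d₂ = Q/(b₂ V₂) = 51.52/(27.85×1.52) = 1.217 m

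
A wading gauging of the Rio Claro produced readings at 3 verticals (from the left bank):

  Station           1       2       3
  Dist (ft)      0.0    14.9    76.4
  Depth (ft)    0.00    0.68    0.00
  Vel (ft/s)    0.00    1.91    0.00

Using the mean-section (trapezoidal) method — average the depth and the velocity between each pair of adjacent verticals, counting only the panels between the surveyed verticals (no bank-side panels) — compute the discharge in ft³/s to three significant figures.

24.8 ft³/s

Panel 1-2: Δb = 14.9 ft, d̄ = (0.00+0.68)/2 = 0.34, v̄ = (0.00+1.91)/2 = 0.955 → q = 14.9×0.34×0.955 = 4.838 ft³/s
Panel 2-3: Δb = 61.5 ft, d̄ = (0.68+0.00)/2 = 0.34, v̄ = (1.91+0.00)/2 = 0.955 → q = 61.5×0.34×0.955 = 19.97 ft³/s
Q = Σ q = 24.81 ft³/s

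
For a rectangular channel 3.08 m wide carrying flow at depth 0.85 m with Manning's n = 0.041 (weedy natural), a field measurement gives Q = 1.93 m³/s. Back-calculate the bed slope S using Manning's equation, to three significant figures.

A = b·y = 3.08 × 0.85 = 2.618 m²
P = b + 2y = 3.08 + 2×0.85 = 4.780 m
R = A/P = 2.618/4.780 = 0.5477 m
S = (Q·n / (1·A·R^(2/3)))² = (1.93×0.041 / (1×2.618×0.6694))² = 0.002039

0.00204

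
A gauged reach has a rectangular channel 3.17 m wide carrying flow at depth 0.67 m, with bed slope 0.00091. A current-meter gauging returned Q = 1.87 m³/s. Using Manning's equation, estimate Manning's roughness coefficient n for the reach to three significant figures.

0.0207

A = b·y = 3.17 × 0.67 = 2.124 m²
P = b + 2y = 3.17 + 2×0.67 = 4.510 m
R = A/P = 2.124/4.510 = 0.4709 m
n = (1/Q)·A·R^(2/3)·S^(1/2) = (1/1.87) × 2.124 × 0.6053 × 0.03017 = 0.02074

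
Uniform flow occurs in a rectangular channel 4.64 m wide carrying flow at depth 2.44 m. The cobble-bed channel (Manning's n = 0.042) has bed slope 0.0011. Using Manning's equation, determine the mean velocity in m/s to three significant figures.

0.886 m/s

A = b·y = 4.64 × 2.44 = 11.32 m²
P = b + 2y = 4.64 + 2×2.44 = 9.520 m
R = A/P = 11.32/9.520 = 1.189 m
Q = (1/n)·A·R^(2/3)·S^(1/2) = (1/0.042) × 11.32 × 1.189^(2/3) × 0.0011^(1/2) = 10.04 m³/s
V = Q/A = 10.04/11.32 = 0.8864 m/s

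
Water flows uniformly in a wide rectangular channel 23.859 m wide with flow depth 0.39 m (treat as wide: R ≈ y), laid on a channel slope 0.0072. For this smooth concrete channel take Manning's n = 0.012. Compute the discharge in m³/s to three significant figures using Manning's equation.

A = b·y = 23.859 × 0.39 = 9.305 m²
Wide channel: R ≈ y = 0.39 m
Q = (1/n)·A·R^(2/3)·S^(1/2) = (1/0.012) × 9.305 × 0.3900^(2/3) × 0.0072^(1/2) = 35.12 m³/s

35.1 m³/s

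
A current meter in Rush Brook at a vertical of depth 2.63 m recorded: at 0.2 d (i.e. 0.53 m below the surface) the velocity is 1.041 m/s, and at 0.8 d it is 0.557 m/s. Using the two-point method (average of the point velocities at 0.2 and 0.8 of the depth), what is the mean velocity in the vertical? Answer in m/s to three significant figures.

0.799 m/s

v̄ = (1.041 + 0.557) / 2 = 0.7990 m/s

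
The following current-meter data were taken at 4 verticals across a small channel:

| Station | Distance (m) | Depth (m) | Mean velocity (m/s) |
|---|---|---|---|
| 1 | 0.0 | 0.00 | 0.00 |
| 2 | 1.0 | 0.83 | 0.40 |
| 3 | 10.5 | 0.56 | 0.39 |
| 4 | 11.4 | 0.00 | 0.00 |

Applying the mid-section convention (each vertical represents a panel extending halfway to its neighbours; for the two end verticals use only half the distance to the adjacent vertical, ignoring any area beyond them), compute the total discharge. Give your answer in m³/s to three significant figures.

2.88 m³/s

w_2 = (10.5 − 0.0)/2 = 5.25 m; q_2 = 0.40 × 0.83 × 5.25 = 1.743 m³/s
w_3 = (11.4 − 1.0)/2 = 5.2 m; q_3 = 0.39 × 0.56 × 5.2 = 1.136 m³/s
Stations 1, 4 contribute zero (depth or velocity is 0).
Q = Σ qᵢ = 2.879 m³/s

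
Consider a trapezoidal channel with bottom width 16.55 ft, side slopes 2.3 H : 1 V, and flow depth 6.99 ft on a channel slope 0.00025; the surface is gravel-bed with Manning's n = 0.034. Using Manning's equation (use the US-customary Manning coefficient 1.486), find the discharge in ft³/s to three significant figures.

424 ft³/s

A = (b + z·y)·y = (16.55 + 2.3×6.99)×6.99 = 228.1 ft²
P = b + 2y√(1+z²) = 16.55 + 2×6.99×√(1+2.3²) = 51.61 ft
R = A/P = 228.1/51.61 = 4.419 ft
Q = (1.486/n)·A·R^(2/3)·S^(1/2) = (1.486/0.034) × 228.1 × 4.419^(2/3) × 0.00025^(1/2) = 424.4 ft³/s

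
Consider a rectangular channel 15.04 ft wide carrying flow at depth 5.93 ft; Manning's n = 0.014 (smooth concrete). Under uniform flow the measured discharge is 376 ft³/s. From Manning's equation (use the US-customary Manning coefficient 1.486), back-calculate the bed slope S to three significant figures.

0.000319

A = b·y = 15.04 × 5.93 = 89.19 ft²
P = b + 2y = 15.04 + 2×5.93 = 26.90 ft
R = A/P = 89.19/26.90 = 3.316 ft
S = (Q·n / (1.486·A·R^(2/3)))² = (376×0.014 / (1.486×89.19×2.223))² = 0.0003191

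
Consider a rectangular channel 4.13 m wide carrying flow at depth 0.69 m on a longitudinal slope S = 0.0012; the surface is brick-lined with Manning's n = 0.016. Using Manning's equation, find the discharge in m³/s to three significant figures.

A = b·y = 4.13 × 0.69 = 2.850 m²
P = b + 2y = 4.13 + 2×0.69 = 5.510 m
R = A/P = 2.850/5.510 = 0.5172 m
Q = (1/n)·A·R^(2/3)·S^(1/2) = (1/0.016) × 2.850 × 0.5172^(2/3) × 0.0012^(1/2) = 3.975 m³/s

3.98 m³/s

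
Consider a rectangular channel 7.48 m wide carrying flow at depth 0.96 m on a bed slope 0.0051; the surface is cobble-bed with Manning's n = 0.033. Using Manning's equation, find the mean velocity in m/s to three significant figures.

1.81 m/s

A = b·y = 7.48 × 0.96 = 7.181 m²
P = b + 2y = 7.48 + 2×0.96 = 9.400 m
R = A/P = 7.181/9.400 = 0.7639 m
Q = (1/n)·A·R^(2/3)·S^(1/2) = (1/0.033) × 7.181 × 0.7639^(2/3) × 0.0051^(1/2) = 12.99 m³/s
V = Q/A = 12.99/7.181 = 1.808 m/s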